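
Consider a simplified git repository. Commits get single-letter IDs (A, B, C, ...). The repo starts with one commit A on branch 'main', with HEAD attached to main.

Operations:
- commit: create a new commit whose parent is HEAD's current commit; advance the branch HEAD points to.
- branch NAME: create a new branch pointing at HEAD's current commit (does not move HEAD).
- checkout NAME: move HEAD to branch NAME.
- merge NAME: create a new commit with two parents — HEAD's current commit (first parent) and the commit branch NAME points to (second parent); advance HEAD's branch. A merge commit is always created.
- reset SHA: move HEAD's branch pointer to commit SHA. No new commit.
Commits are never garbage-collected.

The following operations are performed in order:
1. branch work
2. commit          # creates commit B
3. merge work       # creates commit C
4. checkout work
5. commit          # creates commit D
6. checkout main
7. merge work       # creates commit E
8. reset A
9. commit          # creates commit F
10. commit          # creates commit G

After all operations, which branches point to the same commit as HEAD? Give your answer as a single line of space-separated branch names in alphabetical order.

Answer: main

Derivation:
After op 1 (branch): HEAD=main@A [main=A work=A]
After op 2 (commit): HEAD=main@B [main=B work=A]
After op 3 (merge): HEAD=main@C [main=C work=A]
After op 4 (checkout): HEAD=work@A [main=C work=A]
After op 5 (commit): HEAD=work@D [main=C work=D]
After op 6 (checkout): HEAD=main@C [main=C work=D]
After op 7 (merge): HEAD=main@E [main=E work=D]
After op 8 (reset): HEAD=main@A [main=A work=D]
After op 9 (commit): HEAD=main@F [main=F work=D]
After op 10 (commit): HEAD=main@G [main=G work=D]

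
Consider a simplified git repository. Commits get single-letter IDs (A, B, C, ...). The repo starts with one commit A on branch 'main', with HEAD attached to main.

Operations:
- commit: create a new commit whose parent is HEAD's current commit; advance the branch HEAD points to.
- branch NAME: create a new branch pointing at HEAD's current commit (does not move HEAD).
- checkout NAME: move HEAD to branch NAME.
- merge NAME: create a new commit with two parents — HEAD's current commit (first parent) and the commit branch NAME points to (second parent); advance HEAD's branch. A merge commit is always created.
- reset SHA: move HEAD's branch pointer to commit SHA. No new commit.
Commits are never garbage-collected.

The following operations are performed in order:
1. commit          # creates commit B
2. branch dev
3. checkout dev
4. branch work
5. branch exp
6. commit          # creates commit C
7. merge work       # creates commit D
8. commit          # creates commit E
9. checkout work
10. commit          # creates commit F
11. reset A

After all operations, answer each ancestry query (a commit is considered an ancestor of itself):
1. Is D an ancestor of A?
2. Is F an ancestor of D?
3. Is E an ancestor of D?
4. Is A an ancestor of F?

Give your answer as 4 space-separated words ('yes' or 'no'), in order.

Answer: no no no yes

Derivation:
After op 1 (commit): HEAD=main@B [main=B]
After op 2 (branch): HEAD=main@B [dev=B main=B]
After op 3 (checkout): HEAD=dev@B [dev=B main=B]
After op 4 (branch): HEAD=dev@B [dev=B main=B work=B]
After op 5 (branch): HEAD=dev@B [dev=B exp=B main=B work=B]
After op 6 (commit): HEAD=dev@C [dev=C exp=B main=B work=B]
After op 7 (merge): HEAD=dev@D [dev=D exp=B main=B work=B]
After op 8 (commit): HEAD=dev@E [dev=E exp=B main=B work=B]
After op 9 (checkout): HEAD=work@B [dev=E exp=B main=B work=B]
After op 10 (commit): HEAD=work@F [dev=E exp=B main=B work=F]
After op 11 (reset): HEAD=work@A [dev=E exp=B main=B work=A]
ancestors(A) = {A}; D in? no
ancestors(D) = {A,B,C,D}; F in? no
ancestors(D) = {A,B,C,D}; E in? no
ancestors(F) = {A,B,F}; A in? yes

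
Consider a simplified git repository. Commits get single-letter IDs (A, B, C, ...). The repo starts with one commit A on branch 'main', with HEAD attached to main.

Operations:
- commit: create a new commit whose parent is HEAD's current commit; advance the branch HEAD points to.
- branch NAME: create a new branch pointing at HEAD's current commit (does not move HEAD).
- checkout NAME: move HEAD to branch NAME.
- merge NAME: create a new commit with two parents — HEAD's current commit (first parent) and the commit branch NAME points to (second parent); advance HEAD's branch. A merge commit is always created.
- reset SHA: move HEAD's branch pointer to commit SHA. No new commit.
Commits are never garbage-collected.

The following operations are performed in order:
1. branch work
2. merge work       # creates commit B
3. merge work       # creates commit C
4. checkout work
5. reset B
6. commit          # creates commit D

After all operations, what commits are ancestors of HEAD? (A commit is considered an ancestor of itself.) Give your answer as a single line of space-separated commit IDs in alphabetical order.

Answer: A B D

Derivation:
After op 1 (branch): HEAD=main@A [main=A work=A]
After op 2 (merge): HEAD=main@B [main=B work=A]
After op 3 (merge): HEAD=main@C [main=C work=A]
After op 4 (checkout): HEAD=work@A [main=C work=A]
After op 5 (reset): HEAD=work@B [main=C work=B]
After op 6 (commit): HEAD=work@D [main=C work=D]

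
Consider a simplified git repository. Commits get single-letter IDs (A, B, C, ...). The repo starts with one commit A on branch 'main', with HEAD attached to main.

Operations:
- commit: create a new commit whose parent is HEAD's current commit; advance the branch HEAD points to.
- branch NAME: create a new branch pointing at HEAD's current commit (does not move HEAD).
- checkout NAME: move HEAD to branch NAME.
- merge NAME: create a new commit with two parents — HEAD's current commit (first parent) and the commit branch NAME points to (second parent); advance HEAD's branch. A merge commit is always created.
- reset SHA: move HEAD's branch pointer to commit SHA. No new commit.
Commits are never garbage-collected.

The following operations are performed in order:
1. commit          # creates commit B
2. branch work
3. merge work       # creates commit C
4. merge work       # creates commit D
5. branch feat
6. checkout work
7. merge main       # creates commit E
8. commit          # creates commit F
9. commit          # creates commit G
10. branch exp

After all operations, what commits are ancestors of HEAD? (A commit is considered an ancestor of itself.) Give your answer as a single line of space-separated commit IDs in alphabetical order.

After op 1 (commit): HEAD=main@B [main=B]
After op 2 (branch): HEAD=main@B [main=B work=B]
After op 3 (merge): HEAD=main@C [main=C work=B]
After op 4 (merge): HEAD=main@D [main=D work=B]
After op 5 (branch): HEAD=main@D [feat=D main=D work=B]
After op 6 (checkout): HEAD=work@B [feat=D main=D work=B]
After op 7 (merge): HEAD=work@E [feat=D main=D work=E]
After op 8 (commit): HEAD=work@F [feat=D main=D work=F]
After op 9 (commit): HEAD=work@G [feat=D main=D work=G]
After op 10 (branch): HEAD=work@G [exp=G feat=D main=D work=G]

Answer: A B C D E F G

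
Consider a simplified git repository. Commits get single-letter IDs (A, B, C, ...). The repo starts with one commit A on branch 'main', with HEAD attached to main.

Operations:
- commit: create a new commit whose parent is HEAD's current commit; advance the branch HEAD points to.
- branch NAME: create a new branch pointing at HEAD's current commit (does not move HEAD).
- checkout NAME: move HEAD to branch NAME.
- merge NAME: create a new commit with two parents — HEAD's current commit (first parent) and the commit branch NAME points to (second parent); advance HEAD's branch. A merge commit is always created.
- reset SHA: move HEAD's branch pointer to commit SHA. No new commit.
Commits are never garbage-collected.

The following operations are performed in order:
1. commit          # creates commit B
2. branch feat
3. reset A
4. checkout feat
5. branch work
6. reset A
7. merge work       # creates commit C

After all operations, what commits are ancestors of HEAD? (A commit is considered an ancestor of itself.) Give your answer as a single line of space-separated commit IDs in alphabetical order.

Answer: A B C

Derivation:
After op 1 (commit): HEAD=main@B [main=B]
After op 2 (branch): HEAD=main@B [feat=B main=B]
After op 3 (reset): HEAD=main@A [feat=B main=A]
After op 4 (checkout): HEAD=feat@B [feat=B main=A]
After op 5 (branch): HEAD=feat@B [feat=B main=A work=B]
After op 6 (reset): HEAD=feat@A [feat=A main=A work=B]
After op 7 (merge): HEAD=feat@C [feat=C main=A work=B]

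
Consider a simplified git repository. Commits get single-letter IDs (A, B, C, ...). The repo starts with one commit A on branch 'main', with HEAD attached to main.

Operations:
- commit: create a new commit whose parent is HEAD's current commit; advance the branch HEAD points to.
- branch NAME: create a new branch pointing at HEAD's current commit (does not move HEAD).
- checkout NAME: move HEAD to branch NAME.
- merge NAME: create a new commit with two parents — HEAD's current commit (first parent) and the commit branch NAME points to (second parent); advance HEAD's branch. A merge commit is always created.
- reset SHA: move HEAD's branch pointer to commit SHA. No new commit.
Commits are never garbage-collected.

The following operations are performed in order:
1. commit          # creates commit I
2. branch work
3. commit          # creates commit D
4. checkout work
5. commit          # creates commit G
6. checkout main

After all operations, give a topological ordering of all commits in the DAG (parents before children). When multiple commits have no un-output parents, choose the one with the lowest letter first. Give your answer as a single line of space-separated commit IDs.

After op 1 (commit): HEAD=main@I [main=I]
After op 2 (branch): HEAD=main@I [main=I work=I]
After op 3 (commit): HEAD=main@D [main=D work=I]
After op 4 (checkout): HEAD=work@I [main=D work=I]
After op 5 (commit): HEAD=work@G [main=D work=G]
After op 6 (checkout): HEAD=main@D [main=D work=G]
commit A: parents=[]
commit D: parents=['I']
commit G: parents=['I']
commit I: parents=['A']

Answer: A I D G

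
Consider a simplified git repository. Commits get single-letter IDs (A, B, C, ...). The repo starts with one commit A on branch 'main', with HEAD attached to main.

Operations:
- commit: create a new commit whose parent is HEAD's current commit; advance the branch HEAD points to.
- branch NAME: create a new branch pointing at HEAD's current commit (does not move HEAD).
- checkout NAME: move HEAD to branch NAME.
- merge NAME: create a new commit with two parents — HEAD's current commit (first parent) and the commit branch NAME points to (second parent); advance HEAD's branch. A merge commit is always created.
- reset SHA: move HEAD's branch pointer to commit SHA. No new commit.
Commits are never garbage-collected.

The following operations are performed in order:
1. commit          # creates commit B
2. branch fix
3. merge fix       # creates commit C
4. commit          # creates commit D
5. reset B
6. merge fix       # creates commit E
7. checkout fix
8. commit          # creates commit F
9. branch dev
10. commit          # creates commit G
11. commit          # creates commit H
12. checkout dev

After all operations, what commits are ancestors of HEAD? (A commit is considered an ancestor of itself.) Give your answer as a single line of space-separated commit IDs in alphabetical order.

Answer: A B F

Derivation:
After op 1 (commit): HEAD=main@B [main=B]
After op 2 (branch): HEAD=main@B [fix=B main=B]
After op 3 (merge): HEAD=main@C [fix=B main=C]
After op 4 (commit): HEAD=main@D [fix=B main=D]
After op 5 (reset): HEAD=main@B [fix=B main=B]
After op 6 (merge): HEAD=main@E [fix=B main=E]
After op 7 (checkout): HEAD=fix@B [fix=B main=E]
After op 8 (commit): HEAD=fix@F [fix=F main=E]
After op 9 (branch): HEAD=fix@F [dev=F fix=F main=E]
After op 10 (commit): HEAD=fix@G [dev=F fix=G main=E]
After op 11 (commit): HEAD=fix@H [dev=F fix=H main=E]
After op 12 (checkout): HEAD=dev@F [dev=F fix=H main=E]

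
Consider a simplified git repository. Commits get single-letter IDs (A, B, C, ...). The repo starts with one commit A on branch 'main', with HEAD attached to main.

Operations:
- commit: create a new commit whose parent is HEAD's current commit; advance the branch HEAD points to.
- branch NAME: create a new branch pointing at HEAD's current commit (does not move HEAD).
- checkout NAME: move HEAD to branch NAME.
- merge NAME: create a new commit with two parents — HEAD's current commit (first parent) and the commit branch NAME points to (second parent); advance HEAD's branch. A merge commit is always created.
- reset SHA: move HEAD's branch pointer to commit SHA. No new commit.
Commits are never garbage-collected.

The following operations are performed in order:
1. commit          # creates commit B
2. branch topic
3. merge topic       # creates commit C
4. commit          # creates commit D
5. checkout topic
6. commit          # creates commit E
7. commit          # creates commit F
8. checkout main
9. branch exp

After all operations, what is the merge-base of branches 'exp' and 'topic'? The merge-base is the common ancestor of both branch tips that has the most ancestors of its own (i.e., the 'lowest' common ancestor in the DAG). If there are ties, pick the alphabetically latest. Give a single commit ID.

After op 1 (commit): HEAD=main@B [main=B]
After op 2 (branch): HEAD=main@B [main=B topic=B]
After op 3 (merge): HEAD=main@C [main=C topic=B]
After op 4 (commit): HEAD=main@D [main=D topic=B]
After op 5 (checkout): HEAD=topic@B [main=D topic=B]
After op 6 (commit): HEAD=topic@E [main=D topic=E]
After op 7 (commit): HEAD=topic@F [main=D topic=F]
After op 8 (checkout): HEAD=main@D [main=D topic=F]
After op 9 (branch): HEAD=main@D [exp=D main=D topic=F]
ancestors(exp=D): ['A', 'B', 'C', 'D']
ancestors(topic=F): ['A', 'B', 'E', 'F']
common: ['A', 'B']

Answer: B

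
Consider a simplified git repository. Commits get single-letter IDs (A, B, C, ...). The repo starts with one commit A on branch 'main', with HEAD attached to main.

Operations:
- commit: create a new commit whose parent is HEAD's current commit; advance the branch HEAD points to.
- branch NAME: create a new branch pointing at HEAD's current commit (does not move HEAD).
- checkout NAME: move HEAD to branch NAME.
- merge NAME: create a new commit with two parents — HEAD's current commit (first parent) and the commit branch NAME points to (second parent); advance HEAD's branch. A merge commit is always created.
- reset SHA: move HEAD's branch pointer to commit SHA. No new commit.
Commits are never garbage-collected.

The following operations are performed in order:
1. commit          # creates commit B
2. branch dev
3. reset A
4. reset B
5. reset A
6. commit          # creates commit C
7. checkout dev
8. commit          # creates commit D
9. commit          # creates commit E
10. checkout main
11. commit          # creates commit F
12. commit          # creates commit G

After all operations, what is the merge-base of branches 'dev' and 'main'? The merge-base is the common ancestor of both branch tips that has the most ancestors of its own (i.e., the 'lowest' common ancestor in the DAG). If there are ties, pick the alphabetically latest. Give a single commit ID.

After op 1 (commit): HEAD=main@B [main=B]
After op 2 (branch): HEAD=main@B [dev=B main=B]
After op 3 (reset): HEAD=main@A [dev=B main=A]
After op 4 (reset): HEAD=main@B [dev=B main=B]
After op 5 (reset): HEAD=main@A [dev=B main=A]
After op 6 (commit): HEAD=main@C [dev=B main=C]
After op 7 (checkout): HEAD=dev@B [dev=B main=C]
After op 8 (commit): HEAD=dev@D [dev=D main=C]
After op 9 (commit): HEAD=dev@E [dev=E main=C]
After op 10 (checkout): HEAD=main@C [dev=E main=C]
After op 11 (commit): HEAD=main@F [dev=E main=F]
After op 12 (commit): HEAD=main@G [dev=E main=G]
ancestors(dev=E): ['A', 'B', 'D', 'E']
ancestors(main=G): ['A', 'C', 'F', 'G']
common: ['A']

Answer: A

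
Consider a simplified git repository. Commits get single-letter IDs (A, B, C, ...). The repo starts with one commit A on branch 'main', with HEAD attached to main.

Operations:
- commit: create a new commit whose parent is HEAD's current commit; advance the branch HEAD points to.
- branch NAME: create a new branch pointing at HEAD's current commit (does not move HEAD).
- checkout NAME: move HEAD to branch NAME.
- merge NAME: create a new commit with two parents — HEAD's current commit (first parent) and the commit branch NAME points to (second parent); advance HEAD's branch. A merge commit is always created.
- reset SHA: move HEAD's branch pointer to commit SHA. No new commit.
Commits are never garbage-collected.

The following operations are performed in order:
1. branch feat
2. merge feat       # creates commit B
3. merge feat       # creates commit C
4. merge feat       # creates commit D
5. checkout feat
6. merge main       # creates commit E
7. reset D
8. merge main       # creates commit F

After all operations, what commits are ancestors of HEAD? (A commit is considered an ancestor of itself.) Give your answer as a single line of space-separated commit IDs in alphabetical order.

Answer: A B C D F

Derivation:
After op 1 (branch): HEAD=main@A [feat=A main=A]
After op 2 (merge): HEAD=main@B [feat=A main=B]
After op 3 (merge): HEAD=main@C [feat=A main=C]
After op 4 (merge): HEAD=main@D [feat=A main=D]
After op 5 (checkout): HEAD=feat@A [feat=A main=D]
After op 6 (merge): HEAD=feat@E [feat=E main=D]
After op 7 (reset): HEAD=feat@D [feat=D main=D]
After op 8 (merge): HEAD=feat@F [feat=F main=D]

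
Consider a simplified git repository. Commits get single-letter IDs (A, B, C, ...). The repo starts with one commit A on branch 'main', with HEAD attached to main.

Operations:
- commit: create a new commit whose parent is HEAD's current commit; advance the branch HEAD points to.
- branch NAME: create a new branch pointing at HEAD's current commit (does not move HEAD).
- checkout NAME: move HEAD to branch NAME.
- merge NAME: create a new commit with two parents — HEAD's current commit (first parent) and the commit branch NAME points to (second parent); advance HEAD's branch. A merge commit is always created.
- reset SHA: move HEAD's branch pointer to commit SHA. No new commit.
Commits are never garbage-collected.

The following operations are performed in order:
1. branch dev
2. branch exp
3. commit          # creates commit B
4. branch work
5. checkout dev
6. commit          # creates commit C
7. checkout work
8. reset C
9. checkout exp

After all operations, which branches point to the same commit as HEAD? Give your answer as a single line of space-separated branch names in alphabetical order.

After op 1 (branch): HEAD=main@A [dev=A main=A]
After op 2 (branch): HEAD=main@A [dev=A exp=A main=A]
After op 3 (commit): HEAD=main@B [dev=A exp=A main=B]
After op 4 (branch): HEAD=main@B [dev=A exp=A main=B work=B]
After op 5 (checkout): HEAD=dev@A [dev=A exp=A main=B work=B]
After op 6 (commit): HEAD=dev@C [dev=C exp=A main=B work=B]
After op 7 (checkout): HEAD=work@B [dev=C exp=A main=B work=B]
After op 8 (reset): HEAD=work@C [dev=C exp=A main=B work=C]
After op 9 (checkout): HEAD=exp@A [dev=C exp=A main=B work=C]

Answer: exp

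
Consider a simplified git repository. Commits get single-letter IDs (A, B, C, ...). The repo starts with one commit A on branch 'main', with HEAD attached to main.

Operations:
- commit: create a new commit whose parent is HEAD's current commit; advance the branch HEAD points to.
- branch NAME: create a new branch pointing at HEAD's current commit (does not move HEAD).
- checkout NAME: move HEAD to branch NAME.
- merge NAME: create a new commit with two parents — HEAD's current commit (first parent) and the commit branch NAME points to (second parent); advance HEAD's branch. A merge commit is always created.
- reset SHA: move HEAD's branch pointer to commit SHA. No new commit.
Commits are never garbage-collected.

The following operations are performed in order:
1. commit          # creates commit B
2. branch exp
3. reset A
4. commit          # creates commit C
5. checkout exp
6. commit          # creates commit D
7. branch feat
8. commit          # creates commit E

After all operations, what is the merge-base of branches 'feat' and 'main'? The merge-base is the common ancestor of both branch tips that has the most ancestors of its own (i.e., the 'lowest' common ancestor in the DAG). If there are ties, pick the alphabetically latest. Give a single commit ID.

After op 1 (commit): HEAD=main@B [main=B]
After op 2 (branch): HEAD=main@B [exp=B main=B]
After op 3 (reset): HEAD=main@A [exp=B main=A]
After op 4 (commit): HEAD=main@C [exp=B main=C]
After op 5 (checkout): HEAD=exp@B [exp=B main=C]
After op 6 (commit): HEAD=exp@D [exp=D main=C]
After op 7 (branch): HEAD=exp@D [exp=D feat=D main=C]
After op 8 (commit): HEAD=exp@E [exp=E feat=D main=C]
ancestors(feat=D): ['A', 'B', 'D']
ancestors(main=C): ['A', 'C']
common: ['A']

Answer: A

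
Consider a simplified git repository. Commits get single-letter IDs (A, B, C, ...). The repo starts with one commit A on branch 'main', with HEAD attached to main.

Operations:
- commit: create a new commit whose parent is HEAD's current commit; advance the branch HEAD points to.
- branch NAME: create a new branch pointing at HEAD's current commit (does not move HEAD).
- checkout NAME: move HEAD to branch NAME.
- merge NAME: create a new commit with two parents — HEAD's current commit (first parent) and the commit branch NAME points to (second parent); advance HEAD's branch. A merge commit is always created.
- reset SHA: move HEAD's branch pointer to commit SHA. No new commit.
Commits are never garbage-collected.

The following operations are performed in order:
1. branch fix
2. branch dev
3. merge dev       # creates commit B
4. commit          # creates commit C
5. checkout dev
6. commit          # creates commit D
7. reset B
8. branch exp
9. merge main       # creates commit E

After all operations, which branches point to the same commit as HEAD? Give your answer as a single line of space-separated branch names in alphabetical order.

After op 1 (branch): HEAD=main@A [fix=A main=A]
After op 2 (branch): HEAD=main@A [dev=A fix=A main=A]
After op 3 (merge): HEAD=main@B [dev=A fix=A main=B]
After op 4 (commit): HEAD=main@C [dev=A fix=A main=C]
After op 5 (checkout): HEAD=dev@A [dev=A fix=A main=C]
After op 6 (commit): HEAD=dev@D [dev=D fix=A main=C]
After op 7 (reset): HEAD=dev@B [dev=B fix=A main=C]
After op 8 (branch): HEAD=dev@B [dev=B exp=B fix=A main=C]
After op 9 (merge): HEAD=dev@E [dev=E exp=B fix=A main=C]

Answer: dev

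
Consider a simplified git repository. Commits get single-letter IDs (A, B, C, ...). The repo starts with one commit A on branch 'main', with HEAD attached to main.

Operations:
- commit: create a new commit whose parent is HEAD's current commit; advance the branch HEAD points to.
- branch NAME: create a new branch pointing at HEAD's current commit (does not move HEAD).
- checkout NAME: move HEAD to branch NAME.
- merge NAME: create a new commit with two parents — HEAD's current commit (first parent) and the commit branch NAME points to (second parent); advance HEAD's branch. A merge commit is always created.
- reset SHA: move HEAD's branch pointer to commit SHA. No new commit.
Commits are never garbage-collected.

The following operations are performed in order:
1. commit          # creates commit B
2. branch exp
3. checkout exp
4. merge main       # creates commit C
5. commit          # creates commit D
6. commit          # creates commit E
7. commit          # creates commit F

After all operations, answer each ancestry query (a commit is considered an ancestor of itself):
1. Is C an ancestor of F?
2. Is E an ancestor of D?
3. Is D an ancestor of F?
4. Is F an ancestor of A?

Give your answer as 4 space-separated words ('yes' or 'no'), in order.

After op 1 (commit): HEAD=main@B [main=B]
After op 2 (branch): HEAD=main@B [exp=B main=B]
After op 3 (checkout): HEAD=exp@B [exp=B main=B]
After op 4 (merge): HEAD=exp@C [exp=C main=B]
After op 5 (commit): HEAD=exp@D [exp=D main=B]
After op 6 (commit): HEAD=exp@E [exp=E main=B]
After op 7 (commit): HEAD=exp@F [exp=F main=B]
ancestors(F) = {A,B,C,D,E,F}; C in? yes
ancestors(D) = {A,B,C,D}; E in? no
ancestors(F) = {A,B,C,D,E,F}; D in? yes
ancestors(A) = {A}; F in? no

Answer: yes no yes no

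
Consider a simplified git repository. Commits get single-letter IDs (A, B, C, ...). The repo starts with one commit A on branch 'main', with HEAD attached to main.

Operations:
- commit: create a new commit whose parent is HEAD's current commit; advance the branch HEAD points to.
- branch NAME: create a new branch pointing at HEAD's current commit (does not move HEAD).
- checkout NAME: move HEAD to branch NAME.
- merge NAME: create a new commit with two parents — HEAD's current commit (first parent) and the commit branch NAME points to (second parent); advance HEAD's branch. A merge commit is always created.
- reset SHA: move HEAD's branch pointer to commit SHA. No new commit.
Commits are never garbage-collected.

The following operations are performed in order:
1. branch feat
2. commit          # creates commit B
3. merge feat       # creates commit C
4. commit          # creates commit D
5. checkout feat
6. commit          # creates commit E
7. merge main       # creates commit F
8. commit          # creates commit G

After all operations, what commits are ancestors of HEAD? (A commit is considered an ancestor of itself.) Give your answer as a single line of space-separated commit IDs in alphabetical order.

Answer: A B C D E F G

Derivation:
After op 1 (branch): HEAD=main@A [feat=A main=A]
After op 2 (commit): HEAD=main@B [feat=A main=B]
After op 3 (merge): HEAD=main@C [feat=A main=C]
After op 4 (commit): HEAD=main@D [feat=A main=D]
After op 5 (checkout): HEAD=feat@A [feat=A main=D]
After op 6 (commit): HEAD=feat@E [feat=E main=D]
After op 7 (merge): HEAD=feat@F [feat=F main=D]
After op 8 (commit): HEAD=feat@G [feat=G main=D]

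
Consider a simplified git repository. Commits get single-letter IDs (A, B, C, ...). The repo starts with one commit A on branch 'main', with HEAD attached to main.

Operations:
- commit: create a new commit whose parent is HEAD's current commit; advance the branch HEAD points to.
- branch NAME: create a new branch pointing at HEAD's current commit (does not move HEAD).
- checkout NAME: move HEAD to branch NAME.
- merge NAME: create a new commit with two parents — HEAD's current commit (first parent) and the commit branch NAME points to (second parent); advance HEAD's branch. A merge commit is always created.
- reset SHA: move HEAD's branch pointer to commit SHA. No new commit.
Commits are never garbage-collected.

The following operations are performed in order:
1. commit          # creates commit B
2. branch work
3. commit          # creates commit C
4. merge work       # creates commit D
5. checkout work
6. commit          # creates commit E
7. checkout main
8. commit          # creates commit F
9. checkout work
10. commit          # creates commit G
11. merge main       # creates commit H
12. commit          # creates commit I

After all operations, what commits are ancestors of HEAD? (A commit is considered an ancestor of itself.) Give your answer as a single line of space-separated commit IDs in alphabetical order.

After op 1 (commit): HEAD=main@B [main=B]
After op 2 (branch): HEAD=main@B [main=B work=B]
After op 3 (commit): HEAD=main@C [main=C work=B]
After op 4 (merge): HEAD=main@D [main=D work=B]
After op 5 (checkout): HEAD=work@B [main=D work=B]
After op 6 (commit): HEAD=work@E [main=D work=E]
After op 7 (checkout): HEAD=main@D [main=D work=E]
After op 8 (commit): HEAD=main@F [main=F work=E]
After op 9 (checkout): HEAD=work@E [main=F work=E]
After op 10 (commit): HEAD=work@G [main=F work=G]
After op 11 (merge): HEAD=work@H [main=F work=H]
After op 12 (commit): HEAD=work@I [main=F work=I]

Answer: A B C D E F G H I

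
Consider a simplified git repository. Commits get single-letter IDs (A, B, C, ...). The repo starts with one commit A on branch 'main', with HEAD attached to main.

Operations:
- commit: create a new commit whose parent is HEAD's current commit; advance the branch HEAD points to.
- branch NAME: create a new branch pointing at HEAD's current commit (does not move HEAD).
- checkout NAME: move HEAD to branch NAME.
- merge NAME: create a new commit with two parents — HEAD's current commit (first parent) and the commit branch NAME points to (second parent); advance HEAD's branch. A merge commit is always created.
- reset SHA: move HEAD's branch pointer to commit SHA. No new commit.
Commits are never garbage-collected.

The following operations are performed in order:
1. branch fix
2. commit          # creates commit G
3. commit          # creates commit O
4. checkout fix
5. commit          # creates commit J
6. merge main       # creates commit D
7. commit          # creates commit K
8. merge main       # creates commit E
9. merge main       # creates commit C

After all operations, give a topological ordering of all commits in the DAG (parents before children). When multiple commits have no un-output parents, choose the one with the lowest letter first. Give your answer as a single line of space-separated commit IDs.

After op 1 (branch): HEAD=main@A [fix=A main=A]
After op 2 (commit): HEAD=main@G [fix=A main=G]
After op 3 (commit): HEAD=main@O [fix=A main=O]
After op 4 (checkout): HEAD=fix@A [fix=A main=O]
After op 5 (commit): HEAD=fix@J [fix=J main=O]
After op 6 (merge): HEAD=fix@D [fix=D main=O]
After op 7 (commit): HEAD=fix@K [fix=K main=O]
After op 8 (merge): HEAD=fix@E [fix=E main=O]
After op 9 (merge): HEAD=fix@C [fix=C main=O]
commit A: parents=[]
commit C: parents=['E', 'O']
commit D: parents=['J', 'O']
commit E: parents=['K', 'O']
commit G: parents=['A']
commit J: parents=['A']
commit K: parents=['D']
commit O: parents=['G']

Answer: A G J O D K E C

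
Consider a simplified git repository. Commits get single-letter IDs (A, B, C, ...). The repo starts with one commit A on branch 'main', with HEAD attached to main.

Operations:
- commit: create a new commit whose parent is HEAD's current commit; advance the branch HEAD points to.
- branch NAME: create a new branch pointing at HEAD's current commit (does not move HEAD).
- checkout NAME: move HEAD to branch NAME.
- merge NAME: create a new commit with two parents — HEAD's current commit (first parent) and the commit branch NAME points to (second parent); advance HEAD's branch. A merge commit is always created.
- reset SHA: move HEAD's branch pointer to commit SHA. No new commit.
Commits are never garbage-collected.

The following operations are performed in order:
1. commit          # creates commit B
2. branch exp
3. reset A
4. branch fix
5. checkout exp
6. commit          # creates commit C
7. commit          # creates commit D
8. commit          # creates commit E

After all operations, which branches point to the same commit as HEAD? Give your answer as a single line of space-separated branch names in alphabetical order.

Answer: exp

Derivation:
After op 1 (commit): HEAD=main@B [main=B]
After op 2 (branch): HEAD=main@B [exp=B main=B]
After op 3 (reset): HEAD=main@A [exp=B main=A]
After op 4 (branch): HEAD=main@A [exp=B fix=A main=A]
After op 5 (checkout): HEAD=exp@B [exp=B fix=A main=A]
After op 6 (commit): HEAD=exp@C [exp=C fix=A main=A]
After op 7 (commit): HEAD=exp@D [exp=D fix=A main=A]
After op 8 (commit): HEAD=exp@E [exp=E fix=A main=A]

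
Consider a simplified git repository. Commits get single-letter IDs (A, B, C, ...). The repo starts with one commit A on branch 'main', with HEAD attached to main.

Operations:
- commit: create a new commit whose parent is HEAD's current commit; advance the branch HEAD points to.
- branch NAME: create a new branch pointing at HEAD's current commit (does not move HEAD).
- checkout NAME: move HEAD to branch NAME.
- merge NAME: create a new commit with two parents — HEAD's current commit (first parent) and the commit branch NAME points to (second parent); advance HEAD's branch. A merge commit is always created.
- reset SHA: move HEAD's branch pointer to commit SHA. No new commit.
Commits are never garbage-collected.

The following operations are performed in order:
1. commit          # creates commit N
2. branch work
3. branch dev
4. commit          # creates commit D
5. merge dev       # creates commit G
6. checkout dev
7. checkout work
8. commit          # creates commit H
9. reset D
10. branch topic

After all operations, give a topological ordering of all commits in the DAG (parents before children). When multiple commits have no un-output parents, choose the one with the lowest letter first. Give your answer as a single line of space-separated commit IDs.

Answer: A N D G H

Derivation:
After op 1 (commit): HEAD=main@N [main=N]
After op 2 (branch): HEAD=main@N [main=N work=N]
After op 3 (branch): HEAD=main@N [dev=N main=N work=N]
After op 4 (commit): HEAD=main@D [dev=N main=D work=N]
After op 5 (merge): HEAD=main@G [dev=N main=G work=N]
After op 6 (checkout): HEAD=dev@N [dev=N main=G work=N]
After op 7 (checkout): HEAD=work@N [dev=N main=G work=N]
After op 8 (commit): HEAD=work@H [dev=N main=G work=H]
After op 9 (reset): HEAD=work@D [dev=N main=G work=D]
After op 10 (branch): HEAD=work@D [dev=N main=G topic=D work=D]
commit A: parents=[]
commit D: parents=['N']
commit G: parents=['D', 'N']
commit H: parents=['N']
commit N: parents=['A']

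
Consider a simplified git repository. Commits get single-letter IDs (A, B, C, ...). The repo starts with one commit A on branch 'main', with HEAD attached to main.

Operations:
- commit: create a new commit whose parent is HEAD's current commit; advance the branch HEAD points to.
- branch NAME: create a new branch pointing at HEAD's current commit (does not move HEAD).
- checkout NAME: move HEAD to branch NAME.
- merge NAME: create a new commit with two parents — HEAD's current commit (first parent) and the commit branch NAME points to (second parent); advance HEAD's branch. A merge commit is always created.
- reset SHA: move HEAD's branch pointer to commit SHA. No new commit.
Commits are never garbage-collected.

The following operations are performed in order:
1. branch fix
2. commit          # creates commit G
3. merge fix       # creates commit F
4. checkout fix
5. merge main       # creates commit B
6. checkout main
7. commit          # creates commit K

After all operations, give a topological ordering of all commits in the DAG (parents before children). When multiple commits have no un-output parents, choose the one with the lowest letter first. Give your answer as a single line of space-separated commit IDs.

After op 1 (branch): HEAD=main@A [fix=A main=A]
After op 2 (commit): HEAD=main@G [fix=A main=G]
After op 3 (merge): HEAD=main@F [fix=A main=F]
After op 4 (checkout): HEAD=fix@A [fix=A main=F]
After op 5 (merge): HEAD=fix@B [fix=B main=F]
After op 6 (checkout): HEAD=main@F [fix=B main=F]
After op 7 (commit): HEAD=main@K [fix=B main=K]
commit A: parents=[]
commit B: parents=['A', 'F']
commit F: parents=['G', 'A']
commit G: parents=['A']
commit K: parents=['F']

Answer: A G F B K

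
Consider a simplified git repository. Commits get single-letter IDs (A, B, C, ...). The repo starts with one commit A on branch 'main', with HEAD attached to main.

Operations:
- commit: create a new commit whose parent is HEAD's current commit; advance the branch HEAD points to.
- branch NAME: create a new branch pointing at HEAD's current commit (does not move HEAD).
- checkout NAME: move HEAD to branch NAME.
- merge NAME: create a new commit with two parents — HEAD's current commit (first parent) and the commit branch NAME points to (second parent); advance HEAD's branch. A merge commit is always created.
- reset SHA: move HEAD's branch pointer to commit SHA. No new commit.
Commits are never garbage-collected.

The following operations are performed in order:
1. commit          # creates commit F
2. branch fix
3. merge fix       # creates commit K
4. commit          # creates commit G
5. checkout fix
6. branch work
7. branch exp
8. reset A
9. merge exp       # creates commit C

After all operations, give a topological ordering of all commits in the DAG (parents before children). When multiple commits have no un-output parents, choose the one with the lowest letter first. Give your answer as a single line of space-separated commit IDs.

After op 1 (commit): HEAD=main@F [main=F]
After op 2 (branch): HEAD=main@F [fix=F main=F]
After op 3 (merge): HEAD=main@K [fix=F main=K]
After op 4 (commit): HEAD=main@G [fix=F main=G]
After op 5 (checkout): HEAD=fix@F [fix=F main=G]
After op 6 (branch): HEAD=fix@F [fix=F main=G work=F]
After op 7 (branch): HEAD=fix@F [exp=F fix=F main=G work=F]
After op 8 (reset): HEAD=fix@A [exp=F fix=A main=G work=F]
After op 9 (merge): HEAD=fix@C [exp=F fix=C main=G work=F]
commit A: parents=[]
commit C: parents=['A', 'F']
commit F: parents=['A']
commit G: parents=['K']
commit K: parents=['F', 'F']

Answer: A F C K G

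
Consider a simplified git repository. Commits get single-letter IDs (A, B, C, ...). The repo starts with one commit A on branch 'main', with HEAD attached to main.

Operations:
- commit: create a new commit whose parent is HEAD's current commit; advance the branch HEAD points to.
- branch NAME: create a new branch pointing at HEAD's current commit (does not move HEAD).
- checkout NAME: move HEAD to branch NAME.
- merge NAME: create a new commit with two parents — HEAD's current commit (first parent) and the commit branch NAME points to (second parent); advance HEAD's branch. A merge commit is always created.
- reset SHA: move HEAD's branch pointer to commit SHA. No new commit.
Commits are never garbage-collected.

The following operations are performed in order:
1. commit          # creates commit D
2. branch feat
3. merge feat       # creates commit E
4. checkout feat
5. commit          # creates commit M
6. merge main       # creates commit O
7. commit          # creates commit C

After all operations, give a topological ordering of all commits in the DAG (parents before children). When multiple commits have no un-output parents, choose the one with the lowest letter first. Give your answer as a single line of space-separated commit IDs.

After op 1 (commit): HEAD=main@D [main=D]
After op 2 (branch): HEAD=main@D [feat=D main=D]
After op 3 (merge): HEAD=main@E [feat=D main=E]
After op 4 (checkout): HEAD=feat@D [feat=D main=E]
After op 5 (commit): HEAD=feat@M [feat=M main=E]
After op 6 (merge): HEAD=feat@O [feat=O main=E]
After op 7 (commit): HEAD=feat@C [feat=C main=E]
commit A: parents=[]
commit C: parents=['O']
commit D: parents=['A']
commit E: parents=['D', 'D']
commit M: parents=['D']
commit O: parents=['M', 'E']

Answer: A D E M O C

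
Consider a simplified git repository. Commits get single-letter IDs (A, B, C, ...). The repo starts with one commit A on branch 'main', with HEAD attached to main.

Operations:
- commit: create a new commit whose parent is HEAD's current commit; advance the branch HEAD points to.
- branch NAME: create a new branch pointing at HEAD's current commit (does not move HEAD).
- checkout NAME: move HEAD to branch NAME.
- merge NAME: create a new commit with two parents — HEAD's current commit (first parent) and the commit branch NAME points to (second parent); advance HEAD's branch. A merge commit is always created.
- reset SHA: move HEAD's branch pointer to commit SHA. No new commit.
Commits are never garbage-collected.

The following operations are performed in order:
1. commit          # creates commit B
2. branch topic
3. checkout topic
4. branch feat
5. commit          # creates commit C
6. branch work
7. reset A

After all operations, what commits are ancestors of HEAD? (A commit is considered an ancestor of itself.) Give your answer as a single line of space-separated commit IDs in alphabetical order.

After op 1 (commit): HEAD=main@B [main=B]
After op 2 (branch): HEAD=main@B [main=B topic=B]
After op 3 (checkout): HEAD=topic@B [main=B topic=B]
After op 4 (branch): HEAD=topic@B [feat=B main=B topic=B]
After op 5 (commit): HEAD=topic@C [feat=B main=B topic=C]
After op 6 (branch): HEAD=topic@C [feat=B main=B topic=C work=C]
After op 7 (reset): HEAD=topic@A [feat=B main=B topic=A work=C]

Answer: A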